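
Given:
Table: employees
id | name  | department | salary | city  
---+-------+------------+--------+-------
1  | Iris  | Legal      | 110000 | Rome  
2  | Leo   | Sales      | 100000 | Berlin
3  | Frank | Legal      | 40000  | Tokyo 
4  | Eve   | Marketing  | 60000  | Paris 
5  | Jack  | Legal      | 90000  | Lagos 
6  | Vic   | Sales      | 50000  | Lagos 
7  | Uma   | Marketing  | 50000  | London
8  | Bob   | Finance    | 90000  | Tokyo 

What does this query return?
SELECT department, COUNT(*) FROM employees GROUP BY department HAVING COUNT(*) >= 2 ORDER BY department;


Groups with count >= 2:
  Legal: 3 -> PASS
  Marketing: 2 -> PASS
  Sales: 2 -> PASS
  Finance: 1 -> filtered out


3 groups:
Legal, 3
Marketing, 2
Sales, 2


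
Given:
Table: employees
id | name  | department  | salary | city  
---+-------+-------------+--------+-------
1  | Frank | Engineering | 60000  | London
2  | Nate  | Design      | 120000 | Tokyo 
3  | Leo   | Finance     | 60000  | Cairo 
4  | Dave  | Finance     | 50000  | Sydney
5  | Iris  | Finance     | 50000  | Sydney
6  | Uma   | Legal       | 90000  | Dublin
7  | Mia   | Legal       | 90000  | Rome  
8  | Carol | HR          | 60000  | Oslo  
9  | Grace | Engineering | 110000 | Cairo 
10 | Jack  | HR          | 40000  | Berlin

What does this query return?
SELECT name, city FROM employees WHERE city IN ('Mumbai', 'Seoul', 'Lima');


Filtering: city IN ('Mumbai', 'Seoul', 'Lima')
Matching: 0 rows

Empty result set (0 rows)


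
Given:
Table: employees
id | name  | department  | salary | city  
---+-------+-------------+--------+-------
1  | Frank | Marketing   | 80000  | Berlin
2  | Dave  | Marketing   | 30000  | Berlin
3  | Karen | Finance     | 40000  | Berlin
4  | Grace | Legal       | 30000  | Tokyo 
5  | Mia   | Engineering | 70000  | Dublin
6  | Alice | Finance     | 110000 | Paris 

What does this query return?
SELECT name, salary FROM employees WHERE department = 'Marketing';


Filtering: department = 'Marketing'
Matching rows: 2

2 rows:
Frank, 80000
Dave, 30000


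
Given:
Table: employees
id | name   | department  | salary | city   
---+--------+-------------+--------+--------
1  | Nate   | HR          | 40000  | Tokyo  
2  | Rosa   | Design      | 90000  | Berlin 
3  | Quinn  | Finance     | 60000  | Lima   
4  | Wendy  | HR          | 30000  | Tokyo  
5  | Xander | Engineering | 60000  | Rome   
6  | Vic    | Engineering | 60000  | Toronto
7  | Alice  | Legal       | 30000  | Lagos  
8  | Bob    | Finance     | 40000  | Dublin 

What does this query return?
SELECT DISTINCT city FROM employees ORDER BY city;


All 'city' values (row order): Tokyo, Berlin, Lima, Tokyo, Rome, Toronto, Lagos, Dublin
Removing duplicates leaves 7 unique value(s).

7 values:
Berlin
Dublin
Lagos
Lima
Rome
Tokyo
Toronto


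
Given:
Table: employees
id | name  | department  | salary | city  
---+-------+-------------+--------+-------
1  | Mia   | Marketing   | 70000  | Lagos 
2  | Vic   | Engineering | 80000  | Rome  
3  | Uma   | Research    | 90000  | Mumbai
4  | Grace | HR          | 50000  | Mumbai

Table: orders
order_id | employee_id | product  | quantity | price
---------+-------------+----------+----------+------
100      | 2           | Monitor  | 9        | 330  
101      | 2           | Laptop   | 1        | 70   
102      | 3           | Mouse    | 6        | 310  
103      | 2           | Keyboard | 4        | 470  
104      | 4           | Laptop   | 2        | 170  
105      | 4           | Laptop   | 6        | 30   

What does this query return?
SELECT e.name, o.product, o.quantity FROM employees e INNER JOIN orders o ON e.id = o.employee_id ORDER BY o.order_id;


Joining employees.id = orders.employee_id:
  employee Vic (id=2) -> order Monitor
  employee Vic (id=2) -> order Laptop
  employee Uma (id=3) -> order Mouse
  employee Vic (id=2) -> order Keyboard
  employee Grace (id=4) -> order Laptop
  employee Grace (id=4) -> order Laptop


6 rows:
Vic, Monitor, 9
Vic, Laptop, 1
Uma, Mouse, 6
Vic, Keyboard, 4
Grace, Laptop, 2
Grace, Laptop, 6


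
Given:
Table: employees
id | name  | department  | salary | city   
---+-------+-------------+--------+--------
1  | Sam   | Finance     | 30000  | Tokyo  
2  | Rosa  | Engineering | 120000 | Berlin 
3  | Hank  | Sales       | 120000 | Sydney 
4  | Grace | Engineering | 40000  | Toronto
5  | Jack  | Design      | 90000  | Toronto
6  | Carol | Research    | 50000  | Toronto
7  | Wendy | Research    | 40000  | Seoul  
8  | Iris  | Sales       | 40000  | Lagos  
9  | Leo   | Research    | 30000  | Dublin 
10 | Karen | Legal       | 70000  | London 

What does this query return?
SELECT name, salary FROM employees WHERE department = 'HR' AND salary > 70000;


Filtering: department = 'HR' AND salary > 70000
Matching: 0 rows

Empty result set (0 rows)


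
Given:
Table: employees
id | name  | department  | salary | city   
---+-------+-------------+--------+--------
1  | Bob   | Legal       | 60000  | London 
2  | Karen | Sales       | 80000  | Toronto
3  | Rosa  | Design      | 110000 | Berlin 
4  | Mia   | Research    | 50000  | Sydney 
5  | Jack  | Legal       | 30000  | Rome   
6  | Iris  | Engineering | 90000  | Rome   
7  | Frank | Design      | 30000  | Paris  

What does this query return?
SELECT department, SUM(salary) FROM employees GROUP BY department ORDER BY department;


Summing salary within each department:
  Design: 110000 + 30000 = 140000
  Engineering: 90000 = 90000
  Legal: 60000 + 30000 = 90000
  Research: 50000 = 50000
  Sales: 80000 = 80000


5 groups:
Design, 140000
Engineering, 90000
Legal, 90000
Research, 50000
Sales, 80000


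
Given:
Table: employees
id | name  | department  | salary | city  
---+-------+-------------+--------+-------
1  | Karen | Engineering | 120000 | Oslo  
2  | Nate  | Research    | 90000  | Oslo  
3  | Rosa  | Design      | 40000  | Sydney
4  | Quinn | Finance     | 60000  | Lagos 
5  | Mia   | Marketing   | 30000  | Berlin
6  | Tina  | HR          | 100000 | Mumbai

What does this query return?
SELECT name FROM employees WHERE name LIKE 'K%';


LIKE 'K%' matches names starting with 'K'
Matching: 1

1 rows:
Karen


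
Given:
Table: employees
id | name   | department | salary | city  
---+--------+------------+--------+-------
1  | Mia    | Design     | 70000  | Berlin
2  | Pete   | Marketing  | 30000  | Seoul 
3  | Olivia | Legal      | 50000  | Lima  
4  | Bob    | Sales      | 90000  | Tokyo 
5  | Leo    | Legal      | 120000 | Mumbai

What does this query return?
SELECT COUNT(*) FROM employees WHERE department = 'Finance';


Counting rows where department = 'Finance'


0


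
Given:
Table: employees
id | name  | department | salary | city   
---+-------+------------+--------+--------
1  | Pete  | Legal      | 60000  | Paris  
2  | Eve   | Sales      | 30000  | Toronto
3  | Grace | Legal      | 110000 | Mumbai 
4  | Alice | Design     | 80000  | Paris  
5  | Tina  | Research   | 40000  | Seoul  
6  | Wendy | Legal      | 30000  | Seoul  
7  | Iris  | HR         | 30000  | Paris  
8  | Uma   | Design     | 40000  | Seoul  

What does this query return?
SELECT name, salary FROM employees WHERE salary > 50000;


Filtering: salary > 50000
Matching: 3 rows

3 rows:
Pete, 60000
Grace, 110000
Alice, 80000


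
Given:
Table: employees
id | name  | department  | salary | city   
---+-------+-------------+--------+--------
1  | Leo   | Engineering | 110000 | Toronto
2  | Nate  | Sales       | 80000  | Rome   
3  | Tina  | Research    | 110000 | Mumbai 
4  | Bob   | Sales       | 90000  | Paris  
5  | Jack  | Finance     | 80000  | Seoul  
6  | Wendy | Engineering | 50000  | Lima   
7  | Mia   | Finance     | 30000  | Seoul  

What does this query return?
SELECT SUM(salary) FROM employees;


SUM(salary) = 110000 + 80000 + 110000 + 90000 + 80000 + 50000 + 30000 = 550000

550000


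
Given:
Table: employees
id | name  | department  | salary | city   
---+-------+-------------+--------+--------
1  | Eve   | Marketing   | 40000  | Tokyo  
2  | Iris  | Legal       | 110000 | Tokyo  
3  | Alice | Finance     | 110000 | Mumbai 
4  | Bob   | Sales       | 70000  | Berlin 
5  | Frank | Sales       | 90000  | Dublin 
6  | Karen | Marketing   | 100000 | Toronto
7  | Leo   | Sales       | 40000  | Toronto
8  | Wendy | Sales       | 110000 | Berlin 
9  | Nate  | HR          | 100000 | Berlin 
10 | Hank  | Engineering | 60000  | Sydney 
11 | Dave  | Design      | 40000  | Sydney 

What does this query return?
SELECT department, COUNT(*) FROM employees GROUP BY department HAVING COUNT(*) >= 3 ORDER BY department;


Groups with count >= 3:
  Sales: 4 -> PASS
  Design: 1 -> filtered out
  Engineering: 1 -> filtered out
  Finance: 1 -> filtered out
  HR: 1 -> filtered out
  Legal: 1 -> filtered out
  Marketing: 2 -> filtered out


1 groups:
Sales, 4


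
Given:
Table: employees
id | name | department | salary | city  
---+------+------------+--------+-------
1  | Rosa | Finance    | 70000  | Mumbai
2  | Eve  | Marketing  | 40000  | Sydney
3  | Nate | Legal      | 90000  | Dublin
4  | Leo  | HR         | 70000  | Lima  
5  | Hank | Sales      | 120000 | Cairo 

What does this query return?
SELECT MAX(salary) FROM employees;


Salaries: 70000, 40000, 90000, 70000, 120000
MAX = 120000

120000


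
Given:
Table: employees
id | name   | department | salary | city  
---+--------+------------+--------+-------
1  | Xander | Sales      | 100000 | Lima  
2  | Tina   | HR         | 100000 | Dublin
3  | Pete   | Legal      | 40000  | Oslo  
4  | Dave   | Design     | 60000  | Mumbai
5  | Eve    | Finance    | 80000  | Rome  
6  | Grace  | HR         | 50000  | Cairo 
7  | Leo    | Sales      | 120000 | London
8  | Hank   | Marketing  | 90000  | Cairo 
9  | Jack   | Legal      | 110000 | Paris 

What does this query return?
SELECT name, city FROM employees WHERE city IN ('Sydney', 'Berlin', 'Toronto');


Filtering: city IN ('Sydney', 'Berlin', 'Toronto')
Matching: 0 rows

Empty result set (0 rows)


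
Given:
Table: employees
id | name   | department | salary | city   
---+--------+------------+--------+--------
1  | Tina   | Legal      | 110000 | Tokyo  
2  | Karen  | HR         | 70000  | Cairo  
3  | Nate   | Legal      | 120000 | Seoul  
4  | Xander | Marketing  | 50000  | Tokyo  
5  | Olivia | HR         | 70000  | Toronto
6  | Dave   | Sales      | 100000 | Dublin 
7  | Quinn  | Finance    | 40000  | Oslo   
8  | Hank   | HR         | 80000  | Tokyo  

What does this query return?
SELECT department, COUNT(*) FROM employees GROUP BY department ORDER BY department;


Assigning each row to its department group:
  Tina -> Legal
  Karen -> HR
  Nate -> Legal
  Xander -> Marketing
  Olivia -> HR
  Dave -> Sales
  Quinn -> Finance
  Hank -> HR


5 groups:
Finance, 1
HR, 3
Legal, 2
Marketing, 1
Sales, 1


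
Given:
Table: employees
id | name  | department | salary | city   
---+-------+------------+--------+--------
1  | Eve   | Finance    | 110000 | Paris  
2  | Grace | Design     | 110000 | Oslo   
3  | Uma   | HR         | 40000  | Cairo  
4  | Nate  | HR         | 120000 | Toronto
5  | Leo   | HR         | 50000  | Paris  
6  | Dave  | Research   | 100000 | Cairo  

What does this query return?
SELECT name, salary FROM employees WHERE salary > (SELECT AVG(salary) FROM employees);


Subquery: AVG(salary) = 88333.33
Filtering: salary > 88333.33
  Eve (110000) -> MATCH
  Grace (110000) -> MATCH
  Nate (120000) -> MATCH
  Dave (100000) -> MATCH


4 rows:
Eve, 110000
Grace, 110000
Nate, 120000
Dave, 100000


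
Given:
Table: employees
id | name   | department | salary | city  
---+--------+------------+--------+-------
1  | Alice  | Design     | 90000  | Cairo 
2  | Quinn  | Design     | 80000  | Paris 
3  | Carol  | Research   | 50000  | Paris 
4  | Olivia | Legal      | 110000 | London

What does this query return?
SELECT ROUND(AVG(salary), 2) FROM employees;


SUM(salary) = 330000
COUNT = 4
ROUND(AVG, 2) = ROUND(330000 / 4, 2) = 82500.0

82500.0


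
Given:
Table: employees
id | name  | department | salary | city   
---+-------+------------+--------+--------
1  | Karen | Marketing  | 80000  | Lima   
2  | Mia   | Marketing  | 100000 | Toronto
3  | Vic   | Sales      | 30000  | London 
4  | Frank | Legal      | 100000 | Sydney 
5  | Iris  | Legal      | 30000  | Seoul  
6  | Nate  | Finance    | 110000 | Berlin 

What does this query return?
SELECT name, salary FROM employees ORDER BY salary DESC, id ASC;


Sorting by salary DESC, then id ASC for ties

6 rows:
Nate, 110000
Mia, 100000
Frank, 100000
Karen, 80000
Vic, 30000
Iris, 30000


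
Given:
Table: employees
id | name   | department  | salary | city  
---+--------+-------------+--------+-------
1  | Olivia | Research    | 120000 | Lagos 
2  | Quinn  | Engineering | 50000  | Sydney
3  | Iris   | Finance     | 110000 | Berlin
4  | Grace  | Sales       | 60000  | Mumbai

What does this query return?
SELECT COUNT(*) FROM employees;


COUNT(*) counts all rows

4


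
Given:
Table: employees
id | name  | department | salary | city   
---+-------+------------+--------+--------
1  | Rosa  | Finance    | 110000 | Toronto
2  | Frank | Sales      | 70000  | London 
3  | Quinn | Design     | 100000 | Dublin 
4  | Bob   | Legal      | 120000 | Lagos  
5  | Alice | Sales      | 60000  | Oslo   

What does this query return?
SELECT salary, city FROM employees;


Projecting columns: salary, city

5 rows:
110000, Toronto
70000, London
100000, Dublin
120000, Lagos
60000, Oslo


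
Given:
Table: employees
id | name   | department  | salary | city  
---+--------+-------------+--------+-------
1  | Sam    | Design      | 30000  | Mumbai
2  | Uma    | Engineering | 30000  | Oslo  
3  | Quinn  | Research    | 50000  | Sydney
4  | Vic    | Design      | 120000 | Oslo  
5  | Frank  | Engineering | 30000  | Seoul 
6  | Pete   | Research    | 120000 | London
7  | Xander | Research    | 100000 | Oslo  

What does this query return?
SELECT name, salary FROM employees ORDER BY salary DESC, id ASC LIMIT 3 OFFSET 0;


Sort by salary DESC (id ASC tiebreak), then skip 0 and take 3
Rows 1 through 3

3 rows:
Vic, 120000
Pete, 120000
Xander, 100000


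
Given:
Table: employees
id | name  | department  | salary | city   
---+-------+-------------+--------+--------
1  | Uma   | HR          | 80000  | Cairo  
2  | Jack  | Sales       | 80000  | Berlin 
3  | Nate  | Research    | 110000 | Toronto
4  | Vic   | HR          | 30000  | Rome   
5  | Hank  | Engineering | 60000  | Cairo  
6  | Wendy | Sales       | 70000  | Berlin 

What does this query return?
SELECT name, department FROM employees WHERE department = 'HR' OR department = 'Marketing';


Filtering: department = 'HR' OR 'Marketing'
Matching: 2 rows

2 rows:
Uma, HR
Vic, HR


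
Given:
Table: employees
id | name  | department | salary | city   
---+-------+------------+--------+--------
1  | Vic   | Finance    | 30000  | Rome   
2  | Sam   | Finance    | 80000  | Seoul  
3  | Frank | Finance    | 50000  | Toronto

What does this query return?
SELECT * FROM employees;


SELECT * returns all 3 rows with all columns

3 rows:
1, Vic, Finance, 30000, Rome
2, Sam, Finance, 80000, Seoul
3, Frank, Finance, 50000, Toronto


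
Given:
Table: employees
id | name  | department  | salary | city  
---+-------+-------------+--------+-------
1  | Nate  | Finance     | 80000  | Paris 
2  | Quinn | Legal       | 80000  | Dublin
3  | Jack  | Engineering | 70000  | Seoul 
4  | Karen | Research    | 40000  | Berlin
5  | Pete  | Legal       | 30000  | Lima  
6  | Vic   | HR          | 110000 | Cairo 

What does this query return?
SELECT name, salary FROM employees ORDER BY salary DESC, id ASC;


Sorting by salary DESC, then id ASC for ties

6 rows:
Vic, 110000
Nate, 80000
Quinn, 80000
Jack, 70000
Karen, 40000
Pete, 30000


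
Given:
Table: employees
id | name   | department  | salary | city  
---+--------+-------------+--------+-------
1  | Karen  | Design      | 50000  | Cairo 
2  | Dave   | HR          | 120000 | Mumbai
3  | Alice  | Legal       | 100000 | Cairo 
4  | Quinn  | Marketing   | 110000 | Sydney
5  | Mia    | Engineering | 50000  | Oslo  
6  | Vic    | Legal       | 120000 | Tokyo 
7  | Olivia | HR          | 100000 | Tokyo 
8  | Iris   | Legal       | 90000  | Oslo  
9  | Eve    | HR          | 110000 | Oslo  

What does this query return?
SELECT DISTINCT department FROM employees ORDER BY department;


All 'department' values (row order): Design, HR, Legal, Marketing, Engineering, Legal, HR, Legal, HR
Removing duplicates leaves 5 unique value(s).

5 values:
Design
Engineering
HR
Legal
Marketing


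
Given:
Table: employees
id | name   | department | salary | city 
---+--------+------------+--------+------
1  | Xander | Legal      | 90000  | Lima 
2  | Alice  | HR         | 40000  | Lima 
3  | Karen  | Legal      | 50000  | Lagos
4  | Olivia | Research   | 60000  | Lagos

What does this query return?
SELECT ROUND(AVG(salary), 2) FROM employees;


SUM(salary) = 240000
COUNT = 4
ROUND(AVG, 2) = ROUND(240000 / 4, 2) = 60000.0

60000.0


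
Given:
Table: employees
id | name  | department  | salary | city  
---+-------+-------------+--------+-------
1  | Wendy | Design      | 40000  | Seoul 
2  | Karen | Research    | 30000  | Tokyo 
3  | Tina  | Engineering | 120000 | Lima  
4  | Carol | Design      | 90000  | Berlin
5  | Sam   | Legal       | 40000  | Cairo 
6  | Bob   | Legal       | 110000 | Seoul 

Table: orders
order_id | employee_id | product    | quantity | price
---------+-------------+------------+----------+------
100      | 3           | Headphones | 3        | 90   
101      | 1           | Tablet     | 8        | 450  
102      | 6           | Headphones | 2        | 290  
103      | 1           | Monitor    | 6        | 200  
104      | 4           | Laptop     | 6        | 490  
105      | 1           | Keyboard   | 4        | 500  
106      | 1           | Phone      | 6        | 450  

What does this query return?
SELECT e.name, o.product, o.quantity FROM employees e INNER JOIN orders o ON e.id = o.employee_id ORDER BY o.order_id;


Joining employees.id = orders.employee_id:
  employee Tina (id=3) -> order Headphones
  employee Wendy (id=1) -> order Tablet
  employee Bob (id=6) -> order Headphones
  employee Wendy (id=1) -> order Monitor
  employee Carol (id=4) -> order Laptop
  employee Wendy (id=1) -> order Keyboard
  employee Wendy (id=1) -> order Phone


7 rows:
Tina, Headphones, 3
Wendy, Tablet, 8
Bob, Headphones, 2
Wendy, Monitor, 6
Carol, Laptop, 6
Wendy, Keyboard, 4
Wendy, Phone, 6


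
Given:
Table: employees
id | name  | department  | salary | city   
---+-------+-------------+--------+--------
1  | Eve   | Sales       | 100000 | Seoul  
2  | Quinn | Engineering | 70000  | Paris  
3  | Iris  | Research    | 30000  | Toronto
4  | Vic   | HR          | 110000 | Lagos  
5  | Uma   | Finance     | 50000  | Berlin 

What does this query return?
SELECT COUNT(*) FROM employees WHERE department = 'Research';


Counting rows where department = 'Research'
  Iris -> MATCH


1


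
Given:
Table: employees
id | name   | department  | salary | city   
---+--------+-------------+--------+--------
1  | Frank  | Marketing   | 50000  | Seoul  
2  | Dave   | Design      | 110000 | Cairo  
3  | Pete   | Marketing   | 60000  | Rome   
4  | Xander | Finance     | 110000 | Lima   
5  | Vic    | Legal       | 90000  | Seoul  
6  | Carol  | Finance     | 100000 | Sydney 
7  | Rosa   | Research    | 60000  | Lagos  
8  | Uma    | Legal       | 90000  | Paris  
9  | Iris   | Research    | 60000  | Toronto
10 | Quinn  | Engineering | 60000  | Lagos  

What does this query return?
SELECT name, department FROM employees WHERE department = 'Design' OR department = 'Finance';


Filtering: department = 'Design' OR 'Finance'
Matching: 3 rows

3 rows:
Dave, Design
Xander, Finance
Carol, Finance


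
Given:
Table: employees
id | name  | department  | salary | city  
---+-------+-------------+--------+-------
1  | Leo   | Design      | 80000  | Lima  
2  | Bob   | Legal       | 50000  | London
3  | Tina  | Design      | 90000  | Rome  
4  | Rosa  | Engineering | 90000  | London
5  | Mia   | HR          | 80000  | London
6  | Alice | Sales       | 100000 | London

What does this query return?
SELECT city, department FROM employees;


Projecting columns: city, department

6 rows:
Lima, Design
London, Legal
Rome, Design
London, Engineering
London, HR
London, Sales


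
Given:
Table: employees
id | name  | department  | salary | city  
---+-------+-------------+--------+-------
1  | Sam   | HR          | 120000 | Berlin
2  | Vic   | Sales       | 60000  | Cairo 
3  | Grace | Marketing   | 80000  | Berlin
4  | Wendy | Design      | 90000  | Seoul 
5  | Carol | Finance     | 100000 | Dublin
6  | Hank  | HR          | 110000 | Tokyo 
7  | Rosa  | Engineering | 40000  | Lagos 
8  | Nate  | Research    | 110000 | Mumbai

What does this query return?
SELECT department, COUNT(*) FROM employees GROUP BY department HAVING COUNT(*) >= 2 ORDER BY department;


Groups with count >= 2:
  HR: 2 -> PASS
  Design: 1 -> filtered out
  Engineering: 1 -> filtered out
  Finance: 1 -> filtered out
  Marketing: 1 -> filtered out
  Research: 1 -> filtered out
  Sales: 1 -> filtered out


1 groups:
HR, 2


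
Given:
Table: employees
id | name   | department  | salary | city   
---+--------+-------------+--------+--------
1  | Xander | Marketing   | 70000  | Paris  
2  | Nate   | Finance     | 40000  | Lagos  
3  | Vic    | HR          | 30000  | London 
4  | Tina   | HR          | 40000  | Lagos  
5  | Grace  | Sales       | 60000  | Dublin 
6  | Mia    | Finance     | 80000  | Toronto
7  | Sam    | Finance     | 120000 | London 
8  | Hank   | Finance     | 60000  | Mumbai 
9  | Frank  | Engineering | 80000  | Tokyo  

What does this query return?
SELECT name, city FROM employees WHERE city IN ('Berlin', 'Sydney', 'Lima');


Filtering: city IN ('Berlin', 'Sydney', 'Lima')
Matching: 0 rows

Empty result set (0 rows)


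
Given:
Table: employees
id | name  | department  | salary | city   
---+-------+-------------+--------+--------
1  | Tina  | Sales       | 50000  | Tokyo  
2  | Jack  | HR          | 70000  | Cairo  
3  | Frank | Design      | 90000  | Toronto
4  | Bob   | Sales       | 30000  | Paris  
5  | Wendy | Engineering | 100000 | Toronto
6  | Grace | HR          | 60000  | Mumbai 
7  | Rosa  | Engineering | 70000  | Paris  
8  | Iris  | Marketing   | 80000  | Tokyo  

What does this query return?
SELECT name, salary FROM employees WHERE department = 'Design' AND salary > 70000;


Filtering: department = 'Design' AND salary > 70000
Matching: 1 rows

1 rows:
Frank, 90000


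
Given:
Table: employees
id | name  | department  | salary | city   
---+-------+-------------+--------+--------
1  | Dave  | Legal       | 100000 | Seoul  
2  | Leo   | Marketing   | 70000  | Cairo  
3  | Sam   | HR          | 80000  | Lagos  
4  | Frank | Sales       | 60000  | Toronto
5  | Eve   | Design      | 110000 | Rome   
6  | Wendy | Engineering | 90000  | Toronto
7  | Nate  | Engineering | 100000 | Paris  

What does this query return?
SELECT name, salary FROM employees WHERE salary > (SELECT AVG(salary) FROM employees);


Subquery: AVG(salary) = 87142.86
Filtering: salary > 87142.86
  Dave (100000) -> MATCH
  Eve (110000) -> MATCH
  Wendy (90000) -> MATCH
  Nate (100000) -> MATCH


4 rows:
Dave, 100000
Eve, 110000
Wendy, 90000
Nate, 100000


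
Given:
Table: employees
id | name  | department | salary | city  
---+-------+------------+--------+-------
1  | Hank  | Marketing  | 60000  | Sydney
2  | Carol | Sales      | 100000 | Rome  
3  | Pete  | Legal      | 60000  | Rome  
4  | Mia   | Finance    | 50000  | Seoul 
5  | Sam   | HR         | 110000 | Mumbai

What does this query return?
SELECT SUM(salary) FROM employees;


SUM(salary) = 60000 + 100000 + 60000 + 50000 + 110000 = 380000

380000


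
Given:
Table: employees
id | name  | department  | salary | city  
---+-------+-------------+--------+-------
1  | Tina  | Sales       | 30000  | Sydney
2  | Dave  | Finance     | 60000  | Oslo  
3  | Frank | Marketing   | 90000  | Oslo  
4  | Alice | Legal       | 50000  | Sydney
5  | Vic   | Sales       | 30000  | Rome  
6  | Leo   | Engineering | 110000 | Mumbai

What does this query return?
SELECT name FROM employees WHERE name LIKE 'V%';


LIKE 'V%' matches names starting with 'V'
Matching: 1

1 rows:
Vic


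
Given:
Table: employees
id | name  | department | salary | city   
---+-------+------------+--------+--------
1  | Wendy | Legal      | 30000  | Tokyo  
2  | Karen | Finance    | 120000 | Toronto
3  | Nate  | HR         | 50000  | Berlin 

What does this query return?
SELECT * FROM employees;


SELECT * returns all 3 rows with all columns

3 rows:
1, Wendy, Legal, 30000, Tokyo
2, Karen, Finance, 120000, Toronto
3, Nate, HR, 50000, Berlin


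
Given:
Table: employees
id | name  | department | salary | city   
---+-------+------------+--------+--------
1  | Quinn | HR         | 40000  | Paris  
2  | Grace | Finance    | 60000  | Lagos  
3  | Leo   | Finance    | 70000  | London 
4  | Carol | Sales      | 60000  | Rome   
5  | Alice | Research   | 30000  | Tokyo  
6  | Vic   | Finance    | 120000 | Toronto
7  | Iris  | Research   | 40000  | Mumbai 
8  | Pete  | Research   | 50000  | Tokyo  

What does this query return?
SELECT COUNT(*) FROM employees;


COUNT(*) counts all rows

8


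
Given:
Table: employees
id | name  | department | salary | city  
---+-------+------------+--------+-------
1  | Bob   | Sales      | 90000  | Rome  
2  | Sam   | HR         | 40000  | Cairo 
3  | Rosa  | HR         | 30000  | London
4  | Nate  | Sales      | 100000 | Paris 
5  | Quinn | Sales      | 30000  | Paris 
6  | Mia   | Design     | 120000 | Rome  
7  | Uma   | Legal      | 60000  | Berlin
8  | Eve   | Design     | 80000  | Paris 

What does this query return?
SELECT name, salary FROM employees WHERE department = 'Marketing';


Filtering: department = 'Marketing'
Matching rows: 0

Empty result set (0 rows)


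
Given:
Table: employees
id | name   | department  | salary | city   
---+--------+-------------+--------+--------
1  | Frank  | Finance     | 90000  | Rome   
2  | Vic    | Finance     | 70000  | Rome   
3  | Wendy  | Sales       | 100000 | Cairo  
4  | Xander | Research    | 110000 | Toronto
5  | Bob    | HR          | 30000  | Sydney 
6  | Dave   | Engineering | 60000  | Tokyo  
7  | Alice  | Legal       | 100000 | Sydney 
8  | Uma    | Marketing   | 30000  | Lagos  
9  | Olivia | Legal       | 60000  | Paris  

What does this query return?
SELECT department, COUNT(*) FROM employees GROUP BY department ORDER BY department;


Assigning each row to its department group:
  Frank -> Finance
  Vic -> Finance
  Wendy -> Sales
  Xander -> Research
  Bob -> HR
  Dave -> Engineering
  Alice -> Legal
  Uma -> Marketing
  Olivia -> Legal


7 groups:
Engineering, 1
Finance, 2
HR, 1
Legal, 2
Marketing, 1
Research, 1
Sales, 1


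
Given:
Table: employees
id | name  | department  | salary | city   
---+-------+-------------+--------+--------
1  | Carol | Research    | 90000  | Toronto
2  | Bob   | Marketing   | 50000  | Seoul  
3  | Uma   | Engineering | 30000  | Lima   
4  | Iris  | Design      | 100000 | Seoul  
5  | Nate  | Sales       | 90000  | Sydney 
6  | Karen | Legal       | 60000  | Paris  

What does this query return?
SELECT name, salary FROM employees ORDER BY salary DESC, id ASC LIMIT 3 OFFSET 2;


Sort by salary DESC (id ASC tiebreak), then skip 2 and take 3
Rows 3 through 5

3 rows:
Nate, 90000
Karen, 60000
Bob, 50000


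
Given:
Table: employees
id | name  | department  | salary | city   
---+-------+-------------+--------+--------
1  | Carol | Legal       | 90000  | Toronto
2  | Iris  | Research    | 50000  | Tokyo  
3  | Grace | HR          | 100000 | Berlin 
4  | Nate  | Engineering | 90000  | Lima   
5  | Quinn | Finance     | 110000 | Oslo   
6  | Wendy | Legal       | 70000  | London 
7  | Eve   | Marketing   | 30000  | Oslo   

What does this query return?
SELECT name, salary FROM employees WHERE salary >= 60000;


Filtering: salary >= 60000
Matching: 5 rows

5 rows:
Carol, 90000
Grace, 100000
Nate, 90000
Quinn, 110000
Wendy, 70000


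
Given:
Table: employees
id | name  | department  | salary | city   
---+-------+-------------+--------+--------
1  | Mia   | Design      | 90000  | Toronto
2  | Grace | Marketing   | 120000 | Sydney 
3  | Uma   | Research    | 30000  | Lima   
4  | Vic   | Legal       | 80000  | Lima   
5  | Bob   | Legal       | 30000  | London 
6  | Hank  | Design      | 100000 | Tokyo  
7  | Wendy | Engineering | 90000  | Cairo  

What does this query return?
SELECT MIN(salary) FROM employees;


Salaries: 90000, 120000, 30000, 80000, 30000, 100000, 90000
MIN = 30000

30000


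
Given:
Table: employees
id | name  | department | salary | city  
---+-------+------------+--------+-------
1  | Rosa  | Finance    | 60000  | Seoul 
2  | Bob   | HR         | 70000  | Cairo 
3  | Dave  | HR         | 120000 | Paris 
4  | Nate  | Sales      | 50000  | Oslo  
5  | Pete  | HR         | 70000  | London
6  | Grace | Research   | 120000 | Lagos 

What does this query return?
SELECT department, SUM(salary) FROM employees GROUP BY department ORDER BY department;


Summing salary within each department:
  Finance: 60000 = 60000
  HR: 70000 + 120000 + 70000 = 260000
  Research: 120000 = 120000
  Sales: 50000 = 50000


4 groups:
Finance, 60000
HR, 260000
Research, 120000
Sales, 50000


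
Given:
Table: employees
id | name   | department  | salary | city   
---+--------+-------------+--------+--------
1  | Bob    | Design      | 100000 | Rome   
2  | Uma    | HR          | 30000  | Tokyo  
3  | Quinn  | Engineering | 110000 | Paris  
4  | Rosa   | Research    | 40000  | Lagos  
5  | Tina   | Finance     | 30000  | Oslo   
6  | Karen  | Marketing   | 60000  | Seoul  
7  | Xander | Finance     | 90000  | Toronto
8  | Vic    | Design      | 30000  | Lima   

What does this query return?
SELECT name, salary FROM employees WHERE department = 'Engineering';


Filtering: department = 'Engineering'
Matching rows: 1

1 rows:
Quinn, 110000


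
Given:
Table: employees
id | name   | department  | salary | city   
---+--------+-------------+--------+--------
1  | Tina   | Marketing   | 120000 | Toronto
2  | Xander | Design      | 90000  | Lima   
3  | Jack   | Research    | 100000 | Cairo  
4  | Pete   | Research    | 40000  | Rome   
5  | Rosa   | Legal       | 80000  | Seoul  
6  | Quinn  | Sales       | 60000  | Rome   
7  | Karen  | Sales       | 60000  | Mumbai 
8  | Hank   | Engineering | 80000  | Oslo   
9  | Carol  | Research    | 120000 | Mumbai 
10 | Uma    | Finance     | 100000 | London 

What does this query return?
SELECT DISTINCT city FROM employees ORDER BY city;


All 'city' values (row order): Toronto, Lima, Cairo, Rome, Seoul, Rome, Mumbai, Oslo, Mumbai, London
Removing duplicates leaves 8 unique value(s).

8 values:
Cairo
Lima
London
Mumbai
Oslo
Rome
Seoul
Toronto


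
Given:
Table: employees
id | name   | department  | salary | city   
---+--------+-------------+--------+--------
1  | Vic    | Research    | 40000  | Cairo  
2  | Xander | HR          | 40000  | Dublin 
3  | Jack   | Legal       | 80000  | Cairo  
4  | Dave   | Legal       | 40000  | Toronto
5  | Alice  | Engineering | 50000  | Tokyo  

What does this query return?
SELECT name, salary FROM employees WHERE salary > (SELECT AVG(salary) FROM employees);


Subquery: AVG(salary) = 50000.0
Filtering: salary > 50000.0
  Jack (80000) -> MATCH


1 rows:
Jack, 80000


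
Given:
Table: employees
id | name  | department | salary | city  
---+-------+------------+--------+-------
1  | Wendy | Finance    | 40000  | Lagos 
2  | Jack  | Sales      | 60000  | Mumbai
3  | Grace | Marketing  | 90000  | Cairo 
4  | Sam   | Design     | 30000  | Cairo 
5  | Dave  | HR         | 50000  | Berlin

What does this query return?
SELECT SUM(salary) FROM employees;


SUM(salary) = 40000 + 60000 + 90000 + 30000 + 50000 = 270000

270000


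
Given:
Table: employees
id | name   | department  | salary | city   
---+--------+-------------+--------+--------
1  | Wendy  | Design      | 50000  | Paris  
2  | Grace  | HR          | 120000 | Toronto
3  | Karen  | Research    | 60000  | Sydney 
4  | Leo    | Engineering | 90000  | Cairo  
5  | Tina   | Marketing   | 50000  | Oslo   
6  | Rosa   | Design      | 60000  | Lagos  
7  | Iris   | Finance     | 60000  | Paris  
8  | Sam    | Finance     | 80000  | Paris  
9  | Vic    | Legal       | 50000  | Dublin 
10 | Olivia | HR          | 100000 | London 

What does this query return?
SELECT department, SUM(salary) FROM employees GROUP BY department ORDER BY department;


Summing salary within each department:
  Design: 50000 + 60000 = 110000
  Engineering: 90000 = 90000
  Finance: 60000 + 80000 = 140000
  HR: 120000 + 100000 = 220000
  Legal: 50000 = 50000
  Marketing: 50000 = 50000
  Research: 60000 = 60000


7 groups:
Design, 110000
Engineering, 90000
Finance, 140000
HR, 220000
Legal, 50000
Marketing, 50000
Research, 60000


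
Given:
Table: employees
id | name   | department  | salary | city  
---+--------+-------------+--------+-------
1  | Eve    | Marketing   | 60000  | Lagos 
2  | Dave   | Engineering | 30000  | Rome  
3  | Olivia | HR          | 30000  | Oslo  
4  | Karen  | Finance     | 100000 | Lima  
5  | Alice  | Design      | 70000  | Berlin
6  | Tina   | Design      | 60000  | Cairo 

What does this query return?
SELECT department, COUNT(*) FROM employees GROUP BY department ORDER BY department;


Assigning each row to its department group:
  Eve -> Marketing
  Dave -> Engineering
  Olivia -> HR
  Karen -> Finance
  Alice -> Design
  Tina -> Design


5 groups:
Design, 2
Engineering, 1
Finance, 1
HR, 1
Marketing, 1


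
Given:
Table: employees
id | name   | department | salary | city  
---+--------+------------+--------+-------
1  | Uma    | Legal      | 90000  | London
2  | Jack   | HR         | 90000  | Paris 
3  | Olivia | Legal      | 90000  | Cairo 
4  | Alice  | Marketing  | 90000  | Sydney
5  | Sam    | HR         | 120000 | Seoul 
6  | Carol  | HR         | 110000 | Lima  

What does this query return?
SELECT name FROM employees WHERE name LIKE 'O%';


LIKE 'O%' matches names starting with 'O'
Matching: 1

1 rows:
Olivia


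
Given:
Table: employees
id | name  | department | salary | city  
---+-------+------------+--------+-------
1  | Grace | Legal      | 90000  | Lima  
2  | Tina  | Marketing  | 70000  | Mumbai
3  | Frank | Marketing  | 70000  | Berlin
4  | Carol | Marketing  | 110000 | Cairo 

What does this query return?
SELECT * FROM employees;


SELECT * returns all 4 rows with all columns

4 rows:
1, Grace, Legal, 90000, Lima
2, Tina, Marketing, 70000, Mumbai
3, Frank, Marketing, 70000, Berlin
4, Carol, Marketing, 110000, Cairo


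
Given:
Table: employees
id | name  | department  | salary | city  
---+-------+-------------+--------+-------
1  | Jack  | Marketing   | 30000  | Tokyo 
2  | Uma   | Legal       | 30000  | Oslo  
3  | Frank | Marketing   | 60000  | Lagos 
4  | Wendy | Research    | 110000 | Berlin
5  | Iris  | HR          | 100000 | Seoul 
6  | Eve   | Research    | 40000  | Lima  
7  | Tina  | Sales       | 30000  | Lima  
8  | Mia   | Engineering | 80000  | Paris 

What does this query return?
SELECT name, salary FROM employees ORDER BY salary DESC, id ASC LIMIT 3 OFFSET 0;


Sort by salary DESC (id ASC tiebreak), then skip 0 and take 3
Rows 1 through 3

3 rows:
Wendy, 110000
Iris, 100000
Mia, 80000


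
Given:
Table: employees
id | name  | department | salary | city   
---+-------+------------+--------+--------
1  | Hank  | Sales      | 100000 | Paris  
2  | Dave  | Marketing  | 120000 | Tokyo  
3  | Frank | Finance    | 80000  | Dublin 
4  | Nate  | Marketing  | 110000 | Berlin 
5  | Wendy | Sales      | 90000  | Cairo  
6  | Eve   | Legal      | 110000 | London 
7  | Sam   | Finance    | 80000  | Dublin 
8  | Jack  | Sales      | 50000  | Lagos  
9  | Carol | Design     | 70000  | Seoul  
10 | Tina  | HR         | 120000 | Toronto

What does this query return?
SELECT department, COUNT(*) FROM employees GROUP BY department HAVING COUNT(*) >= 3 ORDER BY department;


Groups with count >= 3:
  Sales: 3 -> PASS
  Design: 1 -> filtered out
  Finance: 2 -> filtered out
  HR: 1 -> filtered out
  Legal: 1 -> filtered out
  Marketing: 2 -> filtered out


1 groups:
Sales, 3


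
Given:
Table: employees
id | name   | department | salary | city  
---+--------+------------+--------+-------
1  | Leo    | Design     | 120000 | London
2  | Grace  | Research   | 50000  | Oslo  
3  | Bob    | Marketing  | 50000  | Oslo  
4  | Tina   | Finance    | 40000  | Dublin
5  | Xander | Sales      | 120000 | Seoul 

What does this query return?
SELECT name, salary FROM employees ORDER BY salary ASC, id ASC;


Sorting by salary ASC, then id ASC for ties

5 rows:
Tina, 40000
Grace, 50000
Bob, 50000
Leo, 120000
Xander, 120000


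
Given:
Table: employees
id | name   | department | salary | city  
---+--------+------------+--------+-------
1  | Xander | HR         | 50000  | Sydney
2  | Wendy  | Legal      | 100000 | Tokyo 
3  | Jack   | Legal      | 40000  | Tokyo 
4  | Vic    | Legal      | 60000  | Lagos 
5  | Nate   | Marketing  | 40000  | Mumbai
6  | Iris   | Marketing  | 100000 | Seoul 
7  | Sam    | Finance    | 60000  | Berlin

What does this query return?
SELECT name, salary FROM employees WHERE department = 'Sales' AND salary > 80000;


Filtering: department = 'Sales' AND salary > 80000
Matching: 0 rows

Empty result set (0 rows)


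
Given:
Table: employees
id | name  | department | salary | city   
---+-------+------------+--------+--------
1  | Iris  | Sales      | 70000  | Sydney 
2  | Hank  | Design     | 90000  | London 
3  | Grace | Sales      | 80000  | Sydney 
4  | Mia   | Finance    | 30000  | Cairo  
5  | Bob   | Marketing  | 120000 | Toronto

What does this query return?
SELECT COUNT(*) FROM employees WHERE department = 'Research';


Counting rows where department = 'Research'


0


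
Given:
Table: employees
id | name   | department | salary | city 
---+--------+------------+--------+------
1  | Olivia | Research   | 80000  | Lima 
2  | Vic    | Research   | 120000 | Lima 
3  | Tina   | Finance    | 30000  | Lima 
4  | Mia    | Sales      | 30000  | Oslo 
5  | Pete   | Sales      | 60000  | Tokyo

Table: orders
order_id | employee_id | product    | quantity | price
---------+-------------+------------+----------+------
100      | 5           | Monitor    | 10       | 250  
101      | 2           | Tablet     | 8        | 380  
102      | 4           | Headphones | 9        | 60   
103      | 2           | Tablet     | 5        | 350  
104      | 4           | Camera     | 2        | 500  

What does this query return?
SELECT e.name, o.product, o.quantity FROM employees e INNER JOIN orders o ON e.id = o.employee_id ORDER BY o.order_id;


Joining employees.id = orders.employee_id:
  employee Pete (id=5) -> order Monitor
  employee Vic (id=2) -> order Tablet
  employee Mia (id=4) -> order Headphones
  employee Vic (id=2) -> order Tablet
  employee Mia (id=4) -> order Camera


5 rows:
Pete, Monitor, 10
Vic, Tablet, 8
Mia, Headphones, 9
Vic, Tablet, 5
Mia, Camera, 2


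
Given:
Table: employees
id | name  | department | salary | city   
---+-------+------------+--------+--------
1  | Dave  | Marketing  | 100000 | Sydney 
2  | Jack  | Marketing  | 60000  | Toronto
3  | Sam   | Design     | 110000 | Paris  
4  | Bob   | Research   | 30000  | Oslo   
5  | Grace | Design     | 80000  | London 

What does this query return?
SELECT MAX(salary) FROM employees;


Salaries: 100000, 60000, 110000, 30000, 80000
MAX = 110000

110000


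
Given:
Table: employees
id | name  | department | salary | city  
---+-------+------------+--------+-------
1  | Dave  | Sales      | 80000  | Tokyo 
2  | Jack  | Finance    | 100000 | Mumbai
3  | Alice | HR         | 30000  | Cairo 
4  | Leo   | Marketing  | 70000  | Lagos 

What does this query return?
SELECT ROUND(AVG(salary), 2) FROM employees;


SUM(salary) = 280000
COUNT = 4
ROUND(AVG, 2) = ROUND(280000 / 4, 2) = 70000.0

70000.0


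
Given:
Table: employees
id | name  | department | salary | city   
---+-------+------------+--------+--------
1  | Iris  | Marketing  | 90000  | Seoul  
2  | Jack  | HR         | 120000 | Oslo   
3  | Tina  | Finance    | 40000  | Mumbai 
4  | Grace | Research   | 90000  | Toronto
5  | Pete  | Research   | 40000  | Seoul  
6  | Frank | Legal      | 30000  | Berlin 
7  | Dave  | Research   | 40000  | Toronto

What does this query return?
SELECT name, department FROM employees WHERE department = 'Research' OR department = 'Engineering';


Filtering: department = 'Research' OR 'Engineering'
Matching: 3 rows

3 rows:
Grace, Research
Pete, Research
Dave, Research
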